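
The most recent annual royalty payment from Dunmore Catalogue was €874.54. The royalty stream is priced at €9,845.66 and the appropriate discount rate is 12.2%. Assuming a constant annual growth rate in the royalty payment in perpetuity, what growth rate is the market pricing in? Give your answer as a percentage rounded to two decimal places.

3.05%

P = D₀(1+g)/(r−g) ⇒ P(r−g) = D₀(1+g) ⇒ g(P+D₀) = P·r − D₀
g = (P·r − D₀)/(P + D₀) = (€9,845.66×0.122 − €874.54) / (€9,845.66 + €874.54) = 0.030469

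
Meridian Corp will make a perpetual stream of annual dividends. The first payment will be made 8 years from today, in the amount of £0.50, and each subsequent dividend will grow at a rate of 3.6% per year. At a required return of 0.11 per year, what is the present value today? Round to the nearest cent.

£3.25

Value at end of year 7: C₁ / (r − g) = £0.50 / (0.11 − 0.036) = £6.7568
Discount to today: PV = £6.7568 / (1 + 0.11)^7 = £6.7568 / 2.076160 = £3.25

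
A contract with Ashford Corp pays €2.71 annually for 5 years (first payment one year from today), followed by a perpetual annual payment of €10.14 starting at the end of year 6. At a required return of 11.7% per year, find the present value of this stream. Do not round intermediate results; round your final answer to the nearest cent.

PV of 5-year annuity: €2.71 × [1 − (1+0.117)^−5] / 0.117 = 9.84198
Perpetuity value at year 5: €10.14 / 0.117 = 86.66667
PV of perpetuity: 86.66667 / (1+0.117)^5 = 49.84094
Total PV = 9.84198 + 49.84094 = 59.68292

€59.68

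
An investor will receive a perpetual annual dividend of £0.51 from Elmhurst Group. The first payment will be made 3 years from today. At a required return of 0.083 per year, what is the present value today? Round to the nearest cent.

£5.24

Value at end of year 2: C / r = £0.51 / 0.083 = £6.1446
Discount to today: PV = £6.1446 / (1 + 0.083)^2 = £6.1446 / 1.172889 = £5.24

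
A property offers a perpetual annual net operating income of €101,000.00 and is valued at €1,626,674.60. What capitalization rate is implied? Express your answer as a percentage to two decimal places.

6.21%

P = C/r ⇒ r = C/P = €101,000.00/€1,626,674.60 = 0.062090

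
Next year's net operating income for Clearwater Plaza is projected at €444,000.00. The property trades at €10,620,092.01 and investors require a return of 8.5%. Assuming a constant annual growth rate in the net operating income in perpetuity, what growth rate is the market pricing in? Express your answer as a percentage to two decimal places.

4.32%

P = D₁/(r−g) ⇒ g = r − D₁/P = 0.085 − €444,000.00/€10,620,092.01 = 0.043192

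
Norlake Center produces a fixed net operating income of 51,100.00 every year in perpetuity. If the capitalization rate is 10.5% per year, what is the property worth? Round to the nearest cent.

Level perpetuity: PV = C / r = 51,100.00 / 0.105 = 486,666.67

486666.67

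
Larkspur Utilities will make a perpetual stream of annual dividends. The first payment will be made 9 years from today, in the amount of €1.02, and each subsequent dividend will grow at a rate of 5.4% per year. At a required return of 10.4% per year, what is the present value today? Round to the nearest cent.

€9.24

Value at end of year 8: C₁ / (r − g) = €1.02 / (0.104 − 0.054) = €20.4000
Discount to today: PV = €20.4000 / (1 + 0.104)^8 = €20.4000 / 2.206747 = €9.24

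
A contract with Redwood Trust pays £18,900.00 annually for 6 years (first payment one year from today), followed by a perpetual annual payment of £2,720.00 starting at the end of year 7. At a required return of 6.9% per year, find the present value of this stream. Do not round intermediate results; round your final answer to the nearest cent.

PV of 6-year annuity: £18,900.00 × [1 − (1+0.069)^−6] / 0.069 = 90366.38511
Perpetuity value at year 6: £2,720.00 / 0.069 = 39420.28986
PV of perpetuity: 39420.28986 / (1+0.069)^6 = 26415.18046
Total PV = 90366.38511 + 26415.18046 = 116781.56558

£116781.57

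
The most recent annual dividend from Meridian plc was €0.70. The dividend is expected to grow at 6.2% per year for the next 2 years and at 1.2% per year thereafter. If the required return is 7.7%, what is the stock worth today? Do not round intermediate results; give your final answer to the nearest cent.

D_1 = 0.74340
D_2 = 0.78949
Terminal value at year 2: TV = D_2×(1+g_2)/(r−g_2) = 0.79896/0.065 = 12.29176
P_0 = D_1/(1+r)^1 + D_2/(1+r)^2 + TV/(1+r)^2
    = 0.69025 + 0.68064 + 10.59700 = 11.96789

€11.97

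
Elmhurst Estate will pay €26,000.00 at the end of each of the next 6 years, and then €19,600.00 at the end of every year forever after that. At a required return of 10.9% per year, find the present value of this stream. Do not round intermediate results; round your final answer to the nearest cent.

€206970.13

PV of 6-year annuity: €26,000.00 × [1 − (1+0.109)^−6] / 0.109 = 110311.57849
Perpetuity value at year 6: €19,600.00 / 0.109 = 179816.51376
PV of perpetuity: 179816.51376 / (1+0.109)^6 = 96658.55459
Total PV = 110311.57849 + 96658.55459 = 206970.13308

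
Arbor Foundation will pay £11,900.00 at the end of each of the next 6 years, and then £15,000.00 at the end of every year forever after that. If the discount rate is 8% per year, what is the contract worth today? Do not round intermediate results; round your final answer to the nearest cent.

£173169.07

PV of 6-year annuity: £11,900.00 × [1 − (1+0.08)^−6] / 0.08 = 55012.26800
Perpetuity value at year 6: £15,000.00 / 0.08 = 187500.00000
PV of perpetuity: 187500.00000 / (1+0.08)^6 = 118156.80504
Total PV = 55012.26800 + 118156.80504 = 173169.07304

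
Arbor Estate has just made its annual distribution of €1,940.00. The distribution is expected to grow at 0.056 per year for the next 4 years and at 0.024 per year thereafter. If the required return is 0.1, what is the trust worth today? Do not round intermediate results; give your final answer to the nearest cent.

D_1 = 2048.64000
D_2 = 2163.36384
D_3 = 2284.51222
D_4 = 2412.44490
Terminal value at year 4: TV = D_4×(1+g_2)/(r−g_2) = 2470.34358/0.076 = 32504.52075
P_0 = D_1/(1+r)^1 + D_2/(1+r)^2 + D_3/(1+r)^3 + D_4/(1+r)^4 + TV/(1+r)^4
    = 1862.40000 + 1787.90400 + 1716.38784 + 1647.73233 + 22201.02503 = 29215.44920

€29215.45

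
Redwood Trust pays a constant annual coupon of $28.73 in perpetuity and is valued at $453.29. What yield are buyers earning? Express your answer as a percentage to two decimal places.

6.34%

P = C/r ⇒ r = C/P = $28.73/$453.29 = 0.063381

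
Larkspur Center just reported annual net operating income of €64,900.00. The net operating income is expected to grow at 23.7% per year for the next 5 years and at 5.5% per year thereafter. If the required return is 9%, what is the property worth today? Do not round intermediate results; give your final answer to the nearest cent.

€4164436.00

D_1 = 80281.30000
D_2 = 99307.96810
D_3 = 122843.95654
D_4 = 151957.97424
D_5 = 187972.01413
Terminal value at year 5: TV = D_5×(1+g_2)/(r−g_2) = 198310.47491/0.035 = 5666013.56891
P_0 = D_1/(1+r)^1 + D_2/(1+r)^2 + D_3/(1+r)^3 + D_4/(1+r)^4 + D_5/(1+r)^5 + TV/(1+r)^5
    = 73652.56881 + 83585.52992 + 94858.07387 + 107650.85997 + 122168.91173 + 3682520.05363 = 4164435.99793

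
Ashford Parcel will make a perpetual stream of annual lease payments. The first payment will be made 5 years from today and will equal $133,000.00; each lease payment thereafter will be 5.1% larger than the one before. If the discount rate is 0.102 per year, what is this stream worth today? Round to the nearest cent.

$1768296.50

Value at end of year 4: C₁ / (r − g) = $133,000.00 / (0.102 − 0.051) = $2,607,843.1373
Discount to today: PV = $2,607,843.1373 / (1 + 0.102)^4 = $2,607,843.1373 / 1.474777 = $1,768,296.50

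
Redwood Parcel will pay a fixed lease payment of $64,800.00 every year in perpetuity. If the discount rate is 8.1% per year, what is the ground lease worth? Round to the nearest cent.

Level perpetuity: PV = C / r = $64,800.00 / 0.081 = $800,000.00

$800000.00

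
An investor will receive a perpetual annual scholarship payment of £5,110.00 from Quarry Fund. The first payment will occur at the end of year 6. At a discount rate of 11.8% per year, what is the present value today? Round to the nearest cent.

£24793.05

Value at end of year 5: C / r = £5,110.00 / 0.118 = £43,305.0847
Discount to today: PV = £43,305.0847 / (1 + 0.118)^5 = £43,305.0847 / 1.746663 = £24,793.05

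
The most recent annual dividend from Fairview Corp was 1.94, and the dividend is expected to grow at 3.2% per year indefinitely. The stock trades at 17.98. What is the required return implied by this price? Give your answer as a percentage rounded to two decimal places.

D₁ = 1.94 × 1.032 = 2.0021
P = D₁/(r − g) ⇒ r = D₁/P + g = 2.0021/17.98 + 0.032 = 0.111350 + 0.032 = 0.143350

14.34%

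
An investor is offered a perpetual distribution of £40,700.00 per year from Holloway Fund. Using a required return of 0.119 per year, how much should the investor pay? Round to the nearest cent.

Level perpetuity: PV = C / r = £40,700.00 / 0.119 = £342,016.81

£342016.81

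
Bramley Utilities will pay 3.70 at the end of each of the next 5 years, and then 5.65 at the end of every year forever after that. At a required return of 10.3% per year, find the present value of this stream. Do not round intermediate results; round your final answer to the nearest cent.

47.52

PV of 5-year annuity: 3.70 × [1 − (1+0.103)^−5] / 0.103 = 13.91907
Perpetuity value at year 5: 5.65 / 0.103 = 54.85437
PV of perpetuity: 54.85437 / (1+0.103)^5 = 33.59957
Total PV = 13.91907 + 33.59957 = 47.51864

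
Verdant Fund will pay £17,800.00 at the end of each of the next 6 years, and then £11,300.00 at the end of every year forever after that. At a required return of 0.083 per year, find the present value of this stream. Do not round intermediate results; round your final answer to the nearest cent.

PV of 6-year annuity: £17,800.00 × [1 − (1+0.083)^−6] / 0.083 = 81543.69604
Perpetuity value at year 6: £11,300.00 / 0.083 = 136144.57831
PV of perpetuity: 136144.57831 / (1+0.083)^6 = 84378.07465
Total PV = 81543.69604 + 84378.07465 = 165921.77069

£165921.77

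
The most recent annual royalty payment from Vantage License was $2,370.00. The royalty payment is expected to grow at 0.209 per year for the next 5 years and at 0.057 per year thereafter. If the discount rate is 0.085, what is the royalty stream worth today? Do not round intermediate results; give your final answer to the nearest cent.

D_1 = 2865.33000
D_2 = 3464.18397
D_3 = 4188.19842
D_4 = 5063.53189
D_5 = 6121.81005
Terminal value at year 5: TV = D_5×(1+g_2)/(r−g_2) = 6470.75323/0.028 = 231098.32955
P_0 = D_1/(1+r)^1 + D_2/(1+r)^2 + D_3/(1+r)^3 + D_4/(1+r)^4 + D_5/(1+r)^5 + TV/(1+r)^5
    = 2640.85714 + 2942.66939 + 3278.97446 + 3653.71440 + 4071.28176 + 153690.88640 = 170278.38355

$170278.38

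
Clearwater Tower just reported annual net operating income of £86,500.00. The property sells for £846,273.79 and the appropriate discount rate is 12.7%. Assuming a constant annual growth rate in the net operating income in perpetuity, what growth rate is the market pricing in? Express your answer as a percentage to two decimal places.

P = D₀(1+g)/(r−g) ⇒ P(r−g) = D₀(1+g) ⇒ g(P+D₀) = P·r − D₀
g = (P·r − D₀)/(P + D₀) = (£846,273.79×0.127 − £86,500.00) / (£846,273.79 + £86,500.00) = 0.022489

2.25%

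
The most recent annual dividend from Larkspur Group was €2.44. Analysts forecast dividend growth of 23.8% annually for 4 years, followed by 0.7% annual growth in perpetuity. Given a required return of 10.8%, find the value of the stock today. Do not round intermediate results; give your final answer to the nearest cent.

€50.89

D_1 = 3.02072
D_2 = 3.73965
D_3 = 4.62969
D_4 = 5.73155
Terminal value at year 4: TV = D_4×(1+g_2)/(r−g_2) = 5.77168/0.101 = 57.14530
P_0 = D_1/(1+r)^1 + D_2/(1+r)^2 + D_3/(1+r)^3 + D_4/(1+r)^4 + TV/(1+r)^4
    = 2.72628 + 3.04615 + 3.40355 + 3.80289 + 37.91591 = 50.89478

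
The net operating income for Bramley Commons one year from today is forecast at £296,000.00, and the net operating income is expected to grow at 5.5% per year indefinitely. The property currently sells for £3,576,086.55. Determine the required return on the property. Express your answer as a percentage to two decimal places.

P = D₁/(r − g) ⇒ r = D₁/P + g = £296,000.0000/£3,576,086.55 + 0.055 = 0.082772 + 0.055 = 0.137772

13.78%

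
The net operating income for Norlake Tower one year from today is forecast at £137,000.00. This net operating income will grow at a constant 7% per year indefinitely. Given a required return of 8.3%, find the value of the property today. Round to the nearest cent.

Growing perpetuity: P = D₁ / (r − g) = £137,000.0000 / (0.083 − 0.07) = £10,538,461.54

£10538461.54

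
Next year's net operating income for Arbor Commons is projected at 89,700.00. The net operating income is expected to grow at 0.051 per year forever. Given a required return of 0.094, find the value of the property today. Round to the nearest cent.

Growing perpetuity: P = D₁ / (r − g) = 89,700.0000 / (0.094 − 0.051) = 2,086,046.51

2086046.51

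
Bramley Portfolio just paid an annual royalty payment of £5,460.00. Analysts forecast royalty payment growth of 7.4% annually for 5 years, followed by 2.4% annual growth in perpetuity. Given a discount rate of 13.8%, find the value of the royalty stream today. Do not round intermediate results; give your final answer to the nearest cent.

£59744.75

D_1 = 5864.04000
D_2 = 6297.97896
D_3 = 6764.02940
D_4 = 7264.56758
D_5 = 7802.14558
Terminal value at year 5: TV = D_5×(1+g_2)/(r−g_2) = 7989.39707/0.114 = 70082.43047
P_0 = D_1/(1+r)^1 + D_2/(1+r)^2 + D_3/(1+r)^3 + D_4/(1+r)^4 + D_5/(1+r)^5 + TV/(1+r)^5
    = 5152.93497 + 4863.13898 + 4589.64083 + 4331.52395 + 4087.92330 + 36719.59179 = 59744.75383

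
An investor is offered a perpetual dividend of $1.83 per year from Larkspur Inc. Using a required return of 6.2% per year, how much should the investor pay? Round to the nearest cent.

$29.52

Level perpetuity: PV = C / r = $1.83 / 0.062 = $29.52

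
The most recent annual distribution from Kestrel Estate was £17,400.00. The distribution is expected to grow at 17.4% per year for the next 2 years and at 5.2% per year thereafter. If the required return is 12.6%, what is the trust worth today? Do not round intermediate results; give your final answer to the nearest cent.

D_1 = 20427.60000
D_2 = 23982.00240
Terminal value at year 2: TV = D_2×(1+g_2)/(r−g_2) = 25229.06652/0.074 = 340933.33142
P_0 = D_1/(1+r)^1 + D_2/(1+r)^2 + TV/(1+r)^2
    = 18141.74067 + 18915.10085 + 268901.16338 = 305958.00490

£305958.00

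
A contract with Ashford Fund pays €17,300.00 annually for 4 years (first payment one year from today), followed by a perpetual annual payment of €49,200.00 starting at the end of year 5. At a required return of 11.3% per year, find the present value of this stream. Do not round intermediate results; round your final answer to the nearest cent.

€337060.81

PV of 4-year annuity: €17,300.00 × [1 − (1+0.113)^−4] / 0.113 = 53330.32465
Perpetuity value at year 4: €49,200.00 / 0.113 = 435398.23009
PV of perpetuity: 435398.23009 / (1+0.113)^4 = 283730.48599
Total PV = 53330.32465 + 283730.48599 = 337060.81064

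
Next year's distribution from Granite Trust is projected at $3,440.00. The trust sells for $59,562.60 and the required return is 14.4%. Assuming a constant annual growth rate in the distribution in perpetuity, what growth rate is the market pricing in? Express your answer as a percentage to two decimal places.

8.62%

P = D₁/(r−g) ⇒ g = r − D₁/P = 0.144 − $3,440.00/$59,562.60 = 0.086246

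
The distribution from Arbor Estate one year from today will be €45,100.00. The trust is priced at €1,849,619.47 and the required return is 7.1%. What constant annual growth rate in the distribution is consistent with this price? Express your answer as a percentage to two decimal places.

4.66%

P = D₁/(r−g) ⇒ g = r − D₁/P = 0.071 − €45,100.00/€1,849,619.47 = 0.046617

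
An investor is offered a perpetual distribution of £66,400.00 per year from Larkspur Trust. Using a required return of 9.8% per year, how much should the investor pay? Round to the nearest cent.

£677551.02

Level perpetuity: PV = C / r = £66,400.00 / 0.098 = £677,551.02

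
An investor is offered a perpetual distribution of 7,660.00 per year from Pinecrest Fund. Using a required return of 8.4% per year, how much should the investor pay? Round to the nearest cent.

Level perpetuity: PV = C / r = 7,660.00 / 0.084 = 91,190.48

91190.48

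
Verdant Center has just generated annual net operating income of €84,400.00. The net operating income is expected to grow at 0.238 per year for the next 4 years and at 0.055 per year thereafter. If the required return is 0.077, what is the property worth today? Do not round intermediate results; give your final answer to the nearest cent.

€7550380.50

D_1 = 104487.20000
D_2 = 129355.15360
D_3 = 160141.68016
D_4 = 198255.40003
Terminal value at year 4: TV = D_4×(1+g_2)/(r−g_2) = 209159.44704/0.022 = 9507247.59255
P_0 = D_1/(1+r)^1 + D_2/(1+r)^2 + D_3/(1+r)^3 + D_4/(1+r)^4 + TV/(1+r)^4
    = 97016.89879 + 111519.88923 + 128190.92189 + 147354.09591 + 7066298.69028 = 7550380.49611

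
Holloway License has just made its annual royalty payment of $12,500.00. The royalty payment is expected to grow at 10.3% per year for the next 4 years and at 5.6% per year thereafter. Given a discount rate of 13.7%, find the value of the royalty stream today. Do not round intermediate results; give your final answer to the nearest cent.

$190699.71

D_1 = 13787.50000
D_2 = 15207.61250
D_3 = 16773.99659
D_4 = 18501.71824
Terminal value at year 4: TV = D_4×(1+g_2)/(r−g_2) = 19537.81446/0.081 = 241207.58589
P_0 = D_1/(1+r)^1 + D_2/(1+r)^2 + D_3/(1+r)^3 + D_4/(1+r)^4 + TV/(1+r)^4
    = 12126.20932 + 11763.59620 + 11411.82640 + 11070.57565 + 144327.50478 = 190699.71235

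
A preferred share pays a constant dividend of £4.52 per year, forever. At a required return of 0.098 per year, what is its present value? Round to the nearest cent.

£46.12

Level perpetuity: PV = C / r = £4.52 / 0.098 = £46.12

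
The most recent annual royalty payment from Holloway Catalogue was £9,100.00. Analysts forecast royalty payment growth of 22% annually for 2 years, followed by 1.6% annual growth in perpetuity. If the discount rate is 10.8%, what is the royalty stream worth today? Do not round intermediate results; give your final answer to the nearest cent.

£142891.85

D_1 = 11102.00000
D_2 = 13544.44000
Terminal value at year 2: TV = D_2×(1+g_2)/(r−g_2) = 13761.15104/0.092 = 149577.72870
P_0 = D_1/(1+r)^1 + D_2/(1+r)^2 + TV/(1+r)^2
    = 10019.85560 + 11032.69298 + 121839.30513 = 142891.85371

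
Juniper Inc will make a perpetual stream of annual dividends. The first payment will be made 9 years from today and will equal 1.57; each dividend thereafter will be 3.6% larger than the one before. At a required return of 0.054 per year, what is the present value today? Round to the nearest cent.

Value at end of year 8: C₁ / (r − g) = 1.57 / (0.054 − 0.036) = 87.2222
Discount to today: PV = 87.2222 / (1 + 0.054)^8 = 87.2222 / 1.523088 = 57.27

57.27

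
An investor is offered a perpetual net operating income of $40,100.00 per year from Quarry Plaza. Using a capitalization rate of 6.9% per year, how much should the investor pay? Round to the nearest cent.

Level perpetuity: PV = C / r = $40,100.00 / 0.069 = $581,159.42

$581159.42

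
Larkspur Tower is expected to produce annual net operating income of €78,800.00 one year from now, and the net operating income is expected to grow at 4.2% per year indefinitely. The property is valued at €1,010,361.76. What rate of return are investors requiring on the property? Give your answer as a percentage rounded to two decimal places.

12.00%

P = D₁/(r − g) ⇒ r = D₁/P + g = €78,800.0000/€1,010,361.76 + 0.042 = 0.077992 + 0.042 = 0.119992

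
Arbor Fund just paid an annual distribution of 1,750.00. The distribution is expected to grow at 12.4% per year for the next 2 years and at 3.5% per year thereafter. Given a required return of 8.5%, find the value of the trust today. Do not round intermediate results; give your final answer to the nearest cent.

D_1 = 1967.00000
D_2 = 2210.90800
Terminal value at year 2: TV = D_2×(1+g_2)/(r−g_2) = 2288.28978/0.05 = 45765.79560
P_0 = D_1/(1+r)^1 + D_2/(1+r)^2 + TV/(1+r)^2
    = 1812.90323 + 1878.06749 + 38875.99703 = 42566.96774

42566.97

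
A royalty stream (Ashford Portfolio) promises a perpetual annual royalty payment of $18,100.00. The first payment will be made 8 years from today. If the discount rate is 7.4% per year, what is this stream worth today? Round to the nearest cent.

Value at end of year 7: C / r = $18,100.00 / 0.074 = $244,594.5946
Discount to today: PV = $244,594.5946 / (1 + 0.074)^7 = $244,594.5946 / 1.648276 = $148,394.19

$148394.19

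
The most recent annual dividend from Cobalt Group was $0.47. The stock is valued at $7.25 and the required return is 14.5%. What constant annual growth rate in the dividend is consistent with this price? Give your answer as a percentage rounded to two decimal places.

7.53%

P = D₀(1+g)/(r−g) ⇒ P(r−g) = D₀(1+g) ⇒ g(P+D₀) = P·r − D₀
g = (P·r − D₀)/(P + D₀) = ($7.25×0.145 − $0.47) / ($7.25 + $0.47) = 0.075291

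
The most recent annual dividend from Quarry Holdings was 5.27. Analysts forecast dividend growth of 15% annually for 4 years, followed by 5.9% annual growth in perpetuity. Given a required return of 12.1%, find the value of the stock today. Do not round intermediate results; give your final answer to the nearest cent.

D_1 = 6.06050
D_2 = 6.96957
D_3 = 8.01501
D_4 = 9.21726
Terminal value at year 4: TV = D_4×(1+g_2)/(r−g_2) = 9.76108/0.062 = 157.43680
P_0 = D_1/(1+r)^1 + D_2/(1+r)^2 + D_3/(1+r)^3 + D_4/(1+r)^4 + TV/(1+r)^4
    = 5.40633 + 5.54619 + 5.68967 + 5.83686 + 99.69739 = 122.17646

122.18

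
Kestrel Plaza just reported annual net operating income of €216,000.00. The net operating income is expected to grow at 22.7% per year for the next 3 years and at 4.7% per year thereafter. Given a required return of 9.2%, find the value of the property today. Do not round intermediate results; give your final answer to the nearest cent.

D_1 = 265032.00000
D_2 = 325194.26400
D_3 = 399013.36193
Terminal value at year 3: TV = D_3×(1+g_2)/(r−g_2) = 417766.98994/0.045 = 9283710.88752
P_0 = D_1/(1+r)^1 + D_2/(1+r)^2 + D_3/(1+r)^3 + TV/(1+r)^3
    = 242703.29670 + 272707.82514 + 306421.70462 + 7129411.66091 = 7951244.48738

€7951244.49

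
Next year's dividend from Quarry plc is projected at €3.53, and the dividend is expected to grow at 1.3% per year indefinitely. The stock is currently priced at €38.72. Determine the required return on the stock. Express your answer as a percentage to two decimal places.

10.42%

P = D₁/(r − g) ⇒ r = D₁/P + g = €3.5300/€38.72 + 0.013 = 0.091167 + 0.013 = 0.104167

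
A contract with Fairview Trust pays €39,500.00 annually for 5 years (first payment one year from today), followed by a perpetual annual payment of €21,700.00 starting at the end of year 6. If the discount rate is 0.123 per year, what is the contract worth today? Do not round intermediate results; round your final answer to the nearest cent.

PV of 5-year annuity: €39,500.00 × [1 − (1+0.123)^−5] / 0.123 = 141336.75595
Perpetuity value at year 5: €21,700.00 / 0.123 = 176422.76423
PV of perpetuity: 176422.76423 / (1+0.123)^5 = 98777.00210
Total PV = 141336.75595 + 98777.00210 = 240113.75805

€240113.76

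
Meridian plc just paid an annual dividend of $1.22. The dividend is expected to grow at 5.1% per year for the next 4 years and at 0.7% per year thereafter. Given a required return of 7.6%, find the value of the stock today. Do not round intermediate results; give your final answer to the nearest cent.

D_1 = 1.28222
D_2 = 1.34761
D_3 = 1.41634
D_4 = 1.48857
Terminal value at year 4: TV = D_4×(1+g_2)/(r−g_2) = 1.49899/0.069 = 21.72456
P_0 = D_1/(1+r)^1 + D_2/(1+r)^2 + D_3/(1+r)^3 + D_4/(1+r)^4 + TV/(1+r)^4
    = 1.19165 + 1.16397 + 1.13692 + 1.11051 + 16.20698 = 20.81003

$20.81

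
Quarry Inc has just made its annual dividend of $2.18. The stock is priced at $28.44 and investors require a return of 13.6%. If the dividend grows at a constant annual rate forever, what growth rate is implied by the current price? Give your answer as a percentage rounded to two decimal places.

5.51%

P = D₀(1+g)/(r−g) ⇒ P(r−g) = D₀(1+g) ⇒ g(P+D₀) = P·r − D₀
g = (P·r − D₀)/(P + D₀) = ($28.44×0.136 − $2.18) / ($28.44 + $2.18) = 0.055122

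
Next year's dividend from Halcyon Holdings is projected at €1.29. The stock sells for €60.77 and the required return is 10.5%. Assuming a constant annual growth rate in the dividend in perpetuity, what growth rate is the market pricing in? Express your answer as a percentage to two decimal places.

8.38%

P = D₁/(r−g) ⇒ g = r − D₁/P = 0.105 − €1.29/€60.77 = 0.083772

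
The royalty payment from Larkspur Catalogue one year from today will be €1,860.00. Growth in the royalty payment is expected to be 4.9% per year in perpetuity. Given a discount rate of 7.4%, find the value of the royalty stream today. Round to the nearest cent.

Growing perpetuity: P = D₁ / (r − g) = €1,860.0000 / (0.074 − 0.049) = €74,400.00

€74400.00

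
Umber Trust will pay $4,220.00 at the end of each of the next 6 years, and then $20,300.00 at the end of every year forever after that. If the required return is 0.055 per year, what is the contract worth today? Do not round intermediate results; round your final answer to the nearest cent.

$288762.78

PV of 6-year annuity: $4,220.00 × [1 − (1+0.055)^−6] / 0.055 = 21081.13790
Perpetuity value at year 6: $20,300.00 / 0.055 = 369090.90909
PV of perpetuity: 369090.90909 / (1+0.055)^6 = 267681.64383
Total PV = 21081.13790 + 267681.64383 = 288762.78173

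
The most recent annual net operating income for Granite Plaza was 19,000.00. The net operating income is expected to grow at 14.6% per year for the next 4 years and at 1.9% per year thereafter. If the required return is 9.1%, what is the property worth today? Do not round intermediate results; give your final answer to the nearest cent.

D_1 = 21774.00000
D_2 = 24953.00400
D_3 = 28596.14258
D_4 = 32771.17940
Terminal value at year 4: TV = D_4×(1+g_2)/(r−g_2) = 33393.83181/0.072 = 463803.21958
P_0 = D_1/(1+r)^1 + D_2/(1+r)^2 + D_3/(1+r)^3 + D_4/(1+r)^4 + TV/(1+r)^4
    = 19957.83685 + 20963.96061 + 22020.80555 + 23130.92866 + 327366.89309 = 413440.42476

413440.42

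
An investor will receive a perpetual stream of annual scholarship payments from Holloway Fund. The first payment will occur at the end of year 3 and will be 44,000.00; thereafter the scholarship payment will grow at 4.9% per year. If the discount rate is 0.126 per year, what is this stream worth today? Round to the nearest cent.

450697.52

Value at end of year 2: C₁ / (r − g) = 44,000.00 / (0.126 − 0.049) = 571,428.5714
Discount to today: PV = 571,428.5714 / (1 + 0.126)^2 = 571,428.5714 / 1.267876 = 450,697.52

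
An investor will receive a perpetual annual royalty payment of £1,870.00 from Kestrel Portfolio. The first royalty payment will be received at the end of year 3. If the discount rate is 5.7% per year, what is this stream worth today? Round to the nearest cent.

£29364.11

Value at end of year 2: C / r = £1,870.00 / 0.057 = £32,807.0175
Discount to today: PV = £32,807.0175 / (1 + 0.057)^2 = £32,807.0175 / 1.117249 = £29,364.11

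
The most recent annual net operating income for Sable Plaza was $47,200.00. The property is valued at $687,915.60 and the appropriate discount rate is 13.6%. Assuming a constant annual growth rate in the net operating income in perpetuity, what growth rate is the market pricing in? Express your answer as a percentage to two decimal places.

P = D₀(1+g)/(r−g) ⇒ P(r−g) = D₀(1+g) ⇒ g(P+D₀) = P·r − D₀
g = (P·r − D₀)/(P + D₀) = ($687,915.60×0.136 − $47,200.00) / ($687,915.60 + $47,200.00) = 0.063060

6.31%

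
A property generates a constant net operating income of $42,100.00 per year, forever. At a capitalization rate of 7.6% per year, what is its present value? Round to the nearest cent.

Level perpetuity: PV = C / r = $42,100.00 / 0.076 = $553,947.37

$553947.37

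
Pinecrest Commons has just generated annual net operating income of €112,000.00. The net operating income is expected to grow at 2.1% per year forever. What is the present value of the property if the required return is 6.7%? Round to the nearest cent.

D₁ = D₀ × (1 + g) = €112,000.00 × 1.021 = €114,352.0000
Growing perpetuity: P = D₁ / (r − g) = €114,352.0000 / (0.067 − 0.021) = €2,485,913.04

€2485913.04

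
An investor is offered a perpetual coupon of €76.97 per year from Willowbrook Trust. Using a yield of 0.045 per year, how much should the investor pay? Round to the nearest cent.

Level perpetuity: PV = C / r = €76.97 / 0.045 = €1,710.44

€1710.44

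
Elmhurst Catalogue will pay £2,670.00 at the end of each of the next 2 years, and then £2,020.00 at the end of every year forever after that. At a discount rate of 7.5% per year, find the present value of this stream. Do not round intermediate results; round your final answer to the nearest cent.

£28100.45

PV of 2-year annuity: £2,670.00 × [1 − (1+0.075)^−2] / 0.075 = 4794.15900
Perpetuity value at year 2: £2,020.00 / 0.075 = 26933.33333
PV of perpetuity: 26933.33333 / (1+0.075)^2 = 23306.29169
Total PV = 4794.15900 + 23306.29169 = 28100.45069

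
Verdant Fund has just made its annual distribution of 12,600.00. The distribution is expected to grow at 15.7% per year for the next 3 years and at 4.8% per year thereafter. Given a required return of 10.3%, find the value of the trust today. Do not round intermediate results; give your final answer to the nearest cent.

318727.38

D_1 = 14578.20000
D_2 = 16866.97740
D_3 = 19515.09285
Terminal value at year 3: TV = D_3×(1+g_2)/(r−g_2) = 20451.81731/0.055 = 371851.22379
P_0 = D_1/(1+r)^1 + D_2/(1+r)^2 + D_3/(1+r)^3 + TV/(1+r)^3
    = 13216.86310 + 13863.92621 + 14542.66784 + 277103.92530 = 318727.38245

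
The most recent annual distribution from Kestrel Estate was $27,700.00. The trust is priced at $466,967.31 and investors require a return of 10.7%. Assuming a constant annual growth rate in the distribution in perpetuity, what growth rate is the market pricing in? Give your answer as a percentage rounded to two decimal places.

4.50%

P = D₀(1+g)/(r−g) ⇒ P(r−g) = D₀(1+g) ⇒ g(P+D₀) = P·r − D₀
g = (P·r − D₀)/(P + D₀) = ($466,967.31×0.107 − $27,700.00) / ($466,967.31 + $27,700.00) = 0.045011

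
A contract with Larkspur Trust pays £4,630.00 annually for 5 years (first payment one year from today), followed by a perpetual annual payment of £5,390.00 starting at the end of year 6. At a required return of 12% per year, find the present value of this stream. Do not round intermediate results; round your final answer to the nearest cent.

PV of 5-year annuity: £4,630.00 × [1 − (1+0.12)^−5] / 0.12 = 16690.11382
Perpetuity value at year 5: £5,390.00 / 0.12 = 44916.66667
PV of perpetuity: 44916.66667 / (1+0.12)^5 = 25486.92294
Total PV = 16690.11382 + 25486.92294 = 42177.03675

£42177.04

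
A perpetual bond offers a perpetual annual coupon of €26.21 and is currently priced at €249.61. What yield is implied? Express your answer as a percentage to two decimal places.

10.50%

P = C/r ⇒ r = C/P = €26.21/€249.61 = 0.105004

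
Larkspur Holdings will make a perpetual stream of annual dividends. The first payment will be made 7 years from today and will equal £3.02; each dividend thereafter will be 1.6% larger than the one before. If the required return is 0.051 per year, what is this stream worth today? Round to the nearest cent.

Value at end of year 6: C₁ / (r − g) = £3.02 / (0.051 − 0.016) = £86.2857
Discount to today: PV = £86.2857 / (1 + 0.051)^6 = £86.2857 / 1.347772 = £64.02

£64.02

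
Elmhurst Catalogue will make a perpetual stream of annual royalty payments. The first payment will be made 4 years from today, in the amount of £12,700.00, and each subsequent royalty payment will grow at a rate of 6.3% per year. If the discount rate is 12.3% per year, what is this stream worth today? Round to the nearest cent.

£149455.95

Value at end of year 3: C₁ / (r − g) = £12,700.00 / (0.123 − 0.063) = £211,666.6667
Discount to today: PV = £211,666.6667 / (1 + 0.123)^3 = £211,666.6667 / 1.416248 = £149,455.95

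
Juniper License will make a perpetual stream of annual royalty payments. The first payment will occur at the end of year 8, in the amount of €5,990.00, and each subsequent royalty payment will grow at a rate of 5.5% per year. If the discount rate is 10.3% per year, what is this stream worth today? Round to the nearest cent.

Value at end of year 7: C₁ / (r − g) = €5,990.00 / (0.103 − 0.055) = €124,791.6667
Discount to today: PV = €124,791.6667 / (1 + 0.103)^7 = €124,791.6667 / 1.986226 = €62,828.54

€62828.54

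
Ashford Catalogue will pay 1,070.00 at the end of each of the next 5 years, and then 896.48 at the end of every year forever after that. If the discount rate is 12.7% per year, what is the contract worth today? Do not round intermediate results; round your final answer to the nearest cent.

PV of 5-year annuity: 1,070.00 × [1 − (1+0.127)^−5] / 0.127 = 3791.14940
Perpetuity value at year 5: 896.48 / 0.127 = 7058.89764
PV of perpetuity: 7058.89764 / (1+0.127)^5 = 3882.55220
Total PV = 3791.14940 + 3882.55220 = 7673.70160

7673.70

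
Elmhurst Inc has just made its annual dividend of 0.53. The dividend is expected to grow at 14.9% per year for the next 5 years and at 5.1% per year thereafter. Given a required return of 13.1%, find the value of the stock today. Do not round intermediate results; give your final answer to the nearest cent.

D_1 = 0.60897
D_2 = 0.69971
D_3 = 0.80396
D_4 = 0.92375
D_5 = 1.06139
Terminal value at year 5: TV = D_5×(1+g_2)/(r−g_2) = 1.11552/0.08 = 13.94404
P_0 = D_1/(1+r)^1 + D_2/(1+r)^2 + D_3/(1+r)^3 + D_4/(1+r)^4 + D_5/(1+r)^5 + TV/(1+r)^5
    = 0.53844 + 0.54700 + 0.55571 + 0.56455 + 0.57354 + 7.53487 = 10.31411

10.31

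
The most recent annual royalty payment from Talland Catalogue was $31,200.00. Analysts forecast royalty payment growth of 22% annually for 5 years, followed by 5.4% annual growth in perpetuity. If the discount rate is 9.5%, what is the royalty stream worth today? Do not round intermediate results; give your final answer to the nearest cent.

D_1 = 38064.00000
D_2 = 46438.08000
D_3 = 56654.45760
D_4 = 69118.43827
D_5 = 84324.49469
Terminal value at year 5: TV = D_5×(1+g_2)/(r−g_2) = 88878.01741/0.041 = 2167756.52208
P_0 = D_1/(1+r)^1 + D_2/(1+r)^2 + D_3/(1+r)^3 + D_4/(1+r)^4 + D_5/(1+r)^5 + TV/(1+r)^5
    = 34761.64384 + 38729.86802 + 43151.08583 + 48077.00887 + 53565.25189 + 1377018.91442 = 1595303.77286

$1595303.77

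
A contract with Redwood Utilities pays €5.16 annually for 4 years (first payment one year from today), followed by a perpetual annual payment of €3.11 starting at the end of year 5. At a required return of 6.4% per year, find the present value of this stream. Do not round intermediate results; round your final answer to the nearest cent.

€55.63

PV of 4-year annuity: €5.16 × [1 − (1+0.064)^−4] / 0.064 = 17.71739
Perpetuity value at year 4: €3.11 / 0.064 = 48.59375
PV of perpetuity: 48.59375 / (1+0.064)^4 = 37.91525
Total PV = 17.71739 + 37.91525 = 55.63263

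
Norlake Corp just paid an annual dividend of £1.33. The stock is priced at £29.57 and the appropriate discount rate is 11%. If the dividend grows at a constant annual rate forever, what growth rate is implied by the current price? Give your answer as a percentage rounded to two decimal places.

6.22%

P = D₀(1+g)/(r−g) ⇒ P(r−g) = D₀(1+g) ⇒ g(P+D₀) = P·r − D₀
g = (P·r − D₀)/(P + D₀) = (£29.57×0.11 − £1.33) / (£29.57 + £1.33) = 0.062223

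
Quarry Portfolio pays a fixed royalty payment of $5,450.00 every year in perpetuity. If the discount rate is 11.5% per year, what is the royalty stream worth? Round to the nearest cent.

$47391.30

Level perpetuity: PV = C / r = $5,450.00 / 0.115 = $47,391.30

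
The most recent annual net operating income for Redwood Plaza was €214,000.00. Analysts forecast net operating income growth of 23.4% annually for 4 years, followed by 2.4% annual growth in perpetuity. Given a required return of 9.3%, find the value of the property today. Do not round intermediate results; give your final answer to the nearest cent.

D_1 = 264076.00000
D_2 = 325869.78400
D_3 = 402123.31346
D_4 = 496220.16880
Terminal value at year 4: TV = D_4×(1+g_2)/(r−g_2) = 508129.45286/0.069 = 7364194.96893
P_0 = D_1/(1+r)^1 + D_2/(1+r)^2 + D_3/(1+r)^3 + D_4/(1+r)^4 + TV/(1+r)^4
    = 241606.58737 + 272774.50029 + 307963.15953 + 347691.25238 + 5159939.74550 = 6329975.24508

€6329975.25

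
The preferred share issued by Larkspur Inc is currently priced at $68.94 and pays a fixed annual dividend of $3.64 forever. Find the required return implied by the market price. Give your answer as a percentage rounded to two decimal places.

P = C/r ⇒ r = C/P = $3.64/$68.94 = 0.052800

5.28%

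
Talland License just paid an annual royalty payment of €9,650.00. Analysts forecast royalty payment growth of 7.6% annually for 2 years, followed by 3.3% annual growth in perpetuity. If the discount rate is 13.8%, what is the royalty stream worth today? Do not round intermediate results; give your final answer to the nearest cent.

€102626.12

D_1 = 10383.40000
D_2 = 11172.53840
Terminal value at year 2: TV = D_2×(1+g_2)/(r−g_2) = 11541.23217/0.105 = 109916.49683
P_0 = D_1/(1+r)^1 + D_2/(1+r)^2 + TV/(1+r)^2
    = 9124.25308 + 8627.14966 + 84874.71996 = 102626.12269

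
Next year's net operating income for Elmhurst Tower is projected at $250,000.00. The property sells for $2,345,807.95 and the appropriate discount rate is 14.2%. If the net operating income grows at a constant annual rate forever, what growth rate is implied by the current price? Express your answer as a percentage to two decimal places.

P = D₁/(r−g) ⇒ g = r − D₁/P = 0.142 − $250,000.00/$2,345,807.95 = 0.035427

3.54%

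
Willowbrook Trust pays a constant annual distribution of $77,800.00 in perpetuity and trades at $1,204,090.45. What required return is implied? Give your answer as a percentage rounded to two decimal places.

P = C/r ⇒ r = C/P = $77,800.00/$1,204,090.45 = 0.064613

6.46%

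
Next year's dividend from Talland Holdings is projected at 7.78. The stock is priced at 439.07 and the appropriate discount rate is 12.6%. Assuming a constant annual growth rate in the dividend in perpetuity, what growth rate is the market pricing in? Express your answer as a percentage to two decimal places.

10.83%

P = D₁/(r−g) ⇒ g = r − D₁/P = 0.126 − 7.78/439.07 = 0.108281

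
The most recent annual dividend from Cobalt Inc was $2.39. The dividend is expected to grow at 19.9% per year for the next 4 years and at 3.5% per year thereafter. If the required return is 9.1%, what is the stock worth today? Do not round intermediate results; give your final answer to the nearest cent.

$76.61

D_1 = 2.86561
D_2 = 3.43587
D_3 = 4.11960
D_4 = 4.93940
Terminal value at year 4: TV = D_4×(1+g_2)/(r−g_2) = 5.11228/0.056 = 91.29079
P_0 = D_1/(1+r)^1 + D_2/(1+r)^2 + D_3/(1+r)^3 + D_4/(1+r)^4 + TV/(1+r)^4
    = 2.62659 + 2.88660 + 3.17235 + 3.48639 + 64.43591 = 76.60784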